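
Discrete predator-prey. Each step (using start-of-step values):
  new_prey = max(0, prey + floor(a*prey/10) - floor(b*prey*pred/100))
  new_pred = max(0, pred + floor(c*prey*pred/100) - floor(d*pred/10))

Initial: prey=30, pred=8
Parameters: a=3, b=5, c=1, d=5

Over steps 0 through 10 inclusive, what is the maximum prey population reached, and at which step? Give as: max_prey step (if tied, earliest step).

Step 1: prey: 30+9-12=27; pred: 8+2-4=6
Step 2: prey: 27+8-8=27; pred: 6+1-3=4
Step 3: prey: 27+8-5=30; pred: 4+1-2=3
Step 4: prey: 30+9-4=35; pred: 3+0-1=2
Step 5: prey: 35+10-3=42; pred: 2+0-1=1
Step 6: prey: 42+12-2=52; pred: 1+0-0=1
Step 7: prey: 52+15-2=65; pred: 1+0-0=1
Step 8: prey: 65+19-3=81; pred: 1+0-0=1
Step 9: prey: 81+24-4=101; pred: 1+0-0=1
Step 10: prey: 101+30-5=126; pred: 1+1-0=2
Max prey = 126 at step 10

Answer: 126 10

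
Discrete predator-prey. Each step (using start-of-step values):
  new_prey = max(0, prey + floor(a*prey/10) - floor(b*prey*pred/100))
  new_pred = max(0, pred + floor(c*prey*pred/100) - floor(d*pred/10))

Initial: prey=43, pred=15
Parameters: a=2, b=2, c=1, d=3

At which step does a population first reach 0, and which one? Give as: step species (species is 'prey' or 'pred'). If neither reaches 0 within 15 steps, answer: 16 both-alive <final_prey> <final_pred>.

Step 1: prey: 43+8-12=39; pred: 15+6-4=17
Step 2: prey: 39+7-13=33; pred: 17+6-5=18
Step 3: prey: 33+6-11=28; pred: 18+5-5=18
Step 4: prey: 28+5-10=23; pred: 18+5-5=18
Step 5: prey: 23+4-8=19; pred: 18+4-5=17
Step 6: prey: 19+3-6=16; pred: 17+3-5=15
Step 7: prey: 16+3-4=15; pred: 15+2-4=13
Step 8: prey: 15+3-3=15; pred: 13+1-3=11
Step 9: prey: 15+3-3=15; pred: 11+1-3=9
Step 10: prey: 15+3-2=16; pred: 9+1-2=8
Step 11: prey: 16+3-2=17; pred: 8+1-2=7
Step 12: prey: 17+3-2=18; pred: 7+1-2=6
Step 13: prey: 18+3-2=19; pred: 6+1-1=6
Step 14: prey: 19+3-2=20; pred: 6+1-1=6
Step 15: prey: 20+4-2=22; pred: 6+1-1=6
No extinction within 15 steps

Answer: 16 both-alive 22 6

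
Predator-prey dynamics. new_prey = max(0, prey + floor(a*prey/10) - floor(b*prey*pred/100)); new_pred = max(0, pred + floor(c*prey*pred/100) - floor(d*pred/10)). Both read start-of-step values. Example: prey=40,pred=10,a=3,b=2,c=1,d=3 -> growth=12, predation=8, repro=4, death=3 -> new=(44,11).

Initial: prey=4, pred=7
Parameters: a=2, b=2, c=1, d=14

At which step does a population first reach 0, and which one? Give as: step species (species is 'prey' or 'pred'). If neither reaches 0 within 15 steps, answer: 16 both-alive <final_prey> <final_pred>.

Answer: 1 pred

Derivation:
Step 1: prey: 4+0-0=4; pred: 7+0-9=0
First extinction: pred at step 1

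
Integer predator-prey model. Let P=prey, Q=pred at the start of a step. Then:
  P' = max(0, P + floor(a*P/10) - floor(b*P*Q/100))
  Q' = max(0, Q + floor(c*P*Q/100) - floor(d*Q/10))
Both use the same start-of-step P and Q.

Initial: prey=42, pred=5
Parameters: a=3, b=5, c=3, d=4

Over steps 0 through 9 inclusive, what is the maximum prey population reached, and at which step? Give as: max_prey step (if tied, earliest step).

Step 1: prey: 42+12-10=44; pred: 5+6-2=9
Step 2: prey: 44+13-19=38; pred: 9+11-3=17
Step 3: prey: 38+11-32=17; pred: 17+19-6=30
Step 4: prey: 17+5-25=0; pred: 30+15-12=33
Step 5: prey: 0+0-0=0; pred: 33+0-13=20
Step 6: prey: 0+0-0=0; pred: 20+0-8=12
Step 7: prey: 0+0-0=0; pred: 12+0-4=8
Step 8: prey: 0+0-0=0; pred: 8+0-3=5
Step 9: prey: 0+0-0=0; pred: 5+0-2=3
Max prey = 44 at step 1

Answer: 44 1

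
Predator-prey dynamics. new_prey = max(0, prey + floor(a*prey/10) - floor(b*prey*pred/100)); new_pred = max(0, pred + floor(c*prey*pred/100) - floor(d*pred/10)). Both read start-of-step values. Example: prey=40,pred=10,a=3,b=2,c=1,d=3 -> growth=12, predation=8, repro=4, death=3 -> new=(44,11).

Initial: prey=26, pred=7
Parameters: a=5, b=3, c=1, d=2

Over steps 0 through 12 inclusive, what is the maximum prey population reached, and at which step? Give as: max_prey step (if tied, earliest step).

Step 1: prey: 26+13-5=34; pred: 7+1-1=7
Step 2: prey: 34+17-7=44; pred: 7+2-1=8
Step 3: prey: 44+22-10=56; pred: 8+3-1=10
Step 4: prey: 56+28-16=68; pred: 10+5-2=13
Step 5: prey: 68+34-26=76; pred: 13+8-2=19
Step 6: prey: 76+38-43=71; pred: 19+14-3=30
Step 7: prey: 71+35-63=43; pred: 30+21-6=45
Step 8: prey: 43+21-58=6; pred: 45+19-9=55
Step 9: prey: 6+3-9=0; pred: 55+3-11=47
Step 10: prey: 0+0-0=0; pred: 47+0-9=38
Step 11: prey: 0+0-0=0; pred: 38+0-7=31
Step 12: prey: 0+0-0=0; pred: 31+0-6=25
Max prey = 76 at step 5

Answer: 76 5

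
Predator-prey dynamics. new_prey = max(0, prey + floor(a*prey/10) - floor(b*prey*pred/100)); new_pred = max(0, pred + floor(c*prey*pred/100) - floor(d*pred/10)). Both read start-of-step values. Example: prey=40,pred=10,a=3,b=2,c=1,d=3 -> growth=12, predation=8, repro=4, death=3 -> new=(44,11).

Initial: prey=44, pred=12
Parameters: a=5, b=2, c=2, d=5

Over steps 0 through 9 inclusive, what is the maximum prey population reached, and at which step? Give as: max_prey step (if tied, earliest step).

Step 1: prey: 44+22-10=56; pred: 12+10-6=16
Step 2: prey: 56+28-17=67; pred: 16+17-8=25
Step 3: prey: 67+33-33=67; pred: 25+33-12=46
Step 4: prey: 67+33-61=39; pred: 46+61-23=84
Step 5: prey: 39+19-65=0; pred: 84+65-42=107
Step 6: prey: 0+0-0=0; pred: 107+0-53=54
Step 7: prey: 0+0-0=0; pred: 54+0-27=27
Step 8: prey: 0+0-0=0; pred: 27+0-13=14
Step 9: prey: 0+0-0=0; pred: 14+0-7=7
Max prey = 67 at step 2

Answer: 67 2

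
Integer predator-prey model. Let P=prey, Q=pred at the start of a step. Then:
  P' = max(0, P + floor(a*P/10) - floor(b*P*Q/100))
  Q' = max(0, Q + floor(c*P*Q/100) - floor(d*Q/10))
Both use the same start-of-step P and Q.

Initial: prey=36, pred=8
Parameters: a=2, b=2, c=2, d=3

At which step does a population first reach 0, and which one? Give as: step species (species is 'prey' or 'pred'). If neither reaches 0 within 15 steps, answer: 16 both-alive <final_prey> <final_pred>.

Answer: 16 both-alive 2 3

Derivation:
Step 1: prey: 36+7-5=38; pred: 8+5-2=11
Step 2: prey: 38+7-8=37; pred: 11+8-3=16
Step 3: prey: 37+7-11=33; pred: 16+11-4=23
Step 4: prey: 33+6-15=24; pred: 23+15-6=32
Step 5: prey: 24+4-15=13; pred: 32+15-9=38
Step 6: prey: 13+2-9=6; pred: 38+9-11=36
Step 7: prey: 6+1-4=3; pred: 36+4-10=30
Step 8: prey: 3+0-1=2; pred: 30+1-9=22
Step 9: prey: 2+0-0=2; pred: 22+0-6=16
Step 10: prey: 2+0-0=2; pred: 16+0-4=12
Step 11: prey: 2+0-0=2; pred: 12+0-3=9
Step 12: prey: 2+0-0=2; pred: 9+0-2=7
Step 13: prey: 2+0-0=2; pred: 7+0-2=5
Step 14: prey: 2+0-0=2; pred: 5+0-1=4
Step 15: prey: 2+0-0=2; pred: 4+0-1=3
No extinction within 15 steps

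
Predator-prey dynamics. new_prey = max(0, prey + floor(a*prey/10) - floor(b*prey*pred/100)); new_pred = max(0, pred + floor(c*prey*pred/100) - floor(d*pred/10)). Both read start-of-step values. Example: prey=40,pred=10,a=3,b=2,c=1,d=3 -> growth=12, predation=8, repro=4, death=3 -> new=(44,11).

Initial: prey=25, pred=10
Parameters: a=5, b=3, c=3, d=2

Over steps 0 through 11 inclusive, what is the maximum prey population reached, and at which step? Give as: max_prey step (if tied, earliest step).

Step 1: prey: 25+12-7=30; pred: 10+7-2=15
Step 2: prey: 30+15-13=32; pred: 15+13-3=25
Step 3: prey: 32+16-24=24; pred: 25+24-5=44
Step 4: prey: 24+12-31=5; pred: 44+31-8=67
Step 5: prey: 5+2-10=0; pred: 67+10-13=64
Step 6: prey: 0+0-0=0; pred: 64+0-12=52
Step 7: prey: 0+0-0=0; pred: 52+0-10=42
Step 8: prey: 0+0-0=0; pred: 42+0-8=34
Step 9: prey: 0+0-0=0; pred: 34+0-6=28
Step 10: prey: 0+0-0=0; pred: 28+0-5=23
Step 11: prey: 0+0-0=0; pred: 23+0-4=19
Max prey = 32 at step 2

Answer: 32 2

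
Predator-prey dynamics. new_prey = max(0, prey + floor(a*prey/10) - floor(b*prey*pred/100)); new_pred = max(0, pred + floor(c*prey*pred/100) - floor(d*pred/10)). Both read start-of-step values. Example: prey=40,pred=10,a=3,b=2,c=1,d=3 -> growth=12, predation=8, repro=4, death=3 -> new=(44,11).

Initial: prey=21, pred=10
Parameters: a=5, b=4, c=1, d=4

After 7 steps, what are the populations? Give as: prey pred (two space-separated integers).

Answer: 105 7

Derivation:
Step 1: prey: 21+10-8=23; pred: 10+2-4=8
Step 2: prey: 23+11-7=27; pred: 8+1-3=6
Step 3: prey: 27+13-6=34; pred: 6+1-2=5
Step 4: prey: 34+17-6=45; pred: 5+1-2=4
Step 5: prey: 45+22-7=60; pred: 4+1-1=4
Step 6: prey: 60+30-9=81; pred: 4+2-1=5
Step 7: prey: 81+40-16=105; pred: 5+4-2=7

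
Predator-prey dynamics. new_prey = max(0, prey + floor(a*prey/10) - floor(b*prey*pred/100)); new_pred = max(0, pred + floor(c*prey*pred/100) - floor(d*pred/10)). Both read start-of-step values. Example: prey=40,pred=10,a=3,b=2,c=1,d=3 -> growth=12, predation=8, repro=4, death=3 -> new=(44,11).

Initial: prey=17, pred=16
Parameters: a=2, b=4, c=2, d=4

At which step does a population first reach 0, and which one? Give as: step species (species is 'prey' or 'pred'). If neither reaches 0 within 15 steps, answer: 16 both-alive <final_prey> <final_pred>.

Step 1: prey: 17+3-10=10; pred: 16+5-6=15
Step 2: prey: 10+2-6=6; pred: 15+3-6=12
Step 3: prey: 6+1-2=5; pred: 12+1-4=9
Step 4: prey: 5+1-1=5; pred: 9+0-3=6
Step 5: prey: 5+1-1=5; pred: 6+0-2=4
Step 6: prey: 5+1-0=6; pred: 4+0-1=3
Step 7: prey: 6+1-0=7; pred: 3+0-1=2
Step 8: prey: 7+1-0=8; pred: 2+0-0=2
Step 9: prey: 8+1-0=9; pred: 2+0-0=2
Step 10: prey: 9+1-0=10; pred: 2+0-0=2
Step 11: prey: 10+2-0=12; pred: 2+0-0=2
Step 12: prey: 12+2-0=14; pred: 2+0-0=2
Step 13: prey: 14+2-1=15; pred: 2+0-0=2
Step 14: prey: 15+3-1=17; pred: 2+0-0=2
Step 15: prey: 17+3-1=19; pred: 2+0-0=2
No extinction within 15 steps

Answer: 16 both-alive 19 2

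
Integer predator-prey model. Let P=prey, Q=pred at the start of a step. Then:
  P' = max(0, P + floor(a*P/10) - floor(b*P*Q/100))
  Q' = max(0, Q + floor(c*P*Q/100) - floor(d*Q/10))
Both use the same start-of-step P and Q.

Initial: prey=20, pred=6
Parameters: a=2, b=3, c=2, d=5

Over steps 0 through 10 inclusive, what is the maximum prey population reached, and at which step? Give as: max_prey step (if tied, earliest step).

Answer: 32 10

Derivation:
Step 1: prey: 20+4-3=21; pred: 6+2-3=5
Step 2: prey: 21+4-3=22; pred: 5+2-2=5
Step 3: prey: 22+4-3=23; pred: 5+2-2=5
Step 4: prey: 23+4-3=24; pred: 5+2-2=5
Step 5: prey: 24+4-3=25; pred: 5+2-2=5
Step 6: prey: 25+5-3=27; pred: 5+2-2=5
Step 7: prey: 27+5-4=28; pred: 5+2-2=5
Step 8: prey: 28+5-4=29; pred: 5+2-2=5
Step 9: prey: 29+5-4=30; pred: 5+2-2=5
Step 10: prey: 30+6-4=32; pred: 5+3-2=6
Max prey = 32 at step 10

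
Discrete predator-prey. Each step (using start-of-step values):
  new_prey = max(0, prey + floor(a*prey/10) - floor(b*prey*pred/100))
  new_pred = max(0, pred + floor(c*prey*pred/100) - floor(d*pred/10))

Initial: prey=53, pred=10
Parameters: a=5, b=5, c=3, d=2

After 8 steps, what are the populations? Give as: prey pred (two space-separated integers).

Step 1: prey: 53+26-26=53; pred: 10+15-2=23
Step 2: prey: 53+26-60=19; pred: 23+36-4=55
Step 3: prey: 19+9-52=0; pred: 55+31-11=75
Step 4: prey: 0+0-0=0; pred: 75+0-15=60
Step 5: prey: 0+0-0=0; pred: 60+0-12=48
Step 6: prey: 0+0-0=0; pred: 48+0-9=39
Step 7: prey: 0+0-0=0; pred: 39+0-7=32
Step 8: prey: 0+0-0=0; pred: 32+0-6=26

Answer: 0 26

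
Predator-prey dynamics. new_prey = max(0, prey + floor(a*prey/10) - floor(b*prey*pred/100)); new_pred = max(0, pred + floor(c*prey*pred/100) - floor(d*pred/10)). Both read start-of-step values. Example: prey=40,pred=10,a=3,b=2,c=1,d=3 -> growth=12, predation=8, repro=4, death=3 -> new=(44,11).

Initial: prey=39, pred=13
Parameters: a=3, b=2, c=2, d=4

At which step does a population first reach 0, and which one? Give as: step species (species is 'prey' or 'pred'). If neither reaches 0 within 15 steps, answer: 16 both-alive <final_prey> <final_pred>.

Step 1: prey: 39+11-10=40; pred: 13+10-5=18
Step 2: prey: 40+12-14=38; pred: 18+14-7=25
Step 3: prey: 38+11-19=30; pred: 25+19-10=34
Step 4: prey: 30+9-20=19; pred: 34+20-13=41
Step 5: prey: 19+5-15=9; pred: 41+15-16=40
Step 6: prey: 9+2-7=4; pred: 40+7-16=31
Step 7: prey: 4+1-2=3; pred: 31+2-12=21
Step 8: prey: 3+0-1=2; pred: 21+1-8=14
Step 9: prey: 2+0-0=2; pred: 14+0-5=9
Step 10: prey: 2+0-0=2; pred: 9+0-3=6
Step 11: prey: 2+0-0=2; pred: 6+0-2=4
Step 12: prey: 2+0-0=2; pred: 4+0-1=3
Step 13: prey: 2+0-0=2; pred: 3+0-1=2
Step 14: prey: 2+0-0=2; pred: 2+0-0=2
Steps 15-15: state stable at prey=2, pred=2 (no change)
No extinction within 15 steps

Answer: 16 both-alive 2 2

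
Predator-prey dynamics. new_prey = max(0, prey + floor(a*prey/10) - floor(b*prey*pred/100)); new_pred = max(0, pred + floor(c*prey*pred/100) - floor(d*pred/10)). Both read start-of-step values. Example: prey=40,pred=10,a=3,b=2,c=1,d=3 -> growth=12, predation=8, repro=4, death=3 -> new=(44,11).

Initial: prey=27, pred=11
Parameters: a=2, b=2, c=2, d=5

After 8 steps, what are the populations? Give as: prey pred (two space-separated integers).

Answer: 27 11

Derivation:
Step 1: prey: 27+5-5=27; pred: 11+5-5=11
Step 2: prey: 27+5-5=27; pred: 11+5-5=11
Step 3: prey: 27+5-5=27; pred: 11+5-5=11
Step 4: prey: 27+5-5=27; pred: 11+5-5=11
Step 5: prey: 27+5-5=27; pred: 11+5-5=11
Step 6: prey: 27+5-5=27; pred: 11+5-5=11
Step 7: prey: 27+5-5=27; pred: 11+5-5=11
Step 8: prey: 27+5-5=27; pred: 11+5-5=11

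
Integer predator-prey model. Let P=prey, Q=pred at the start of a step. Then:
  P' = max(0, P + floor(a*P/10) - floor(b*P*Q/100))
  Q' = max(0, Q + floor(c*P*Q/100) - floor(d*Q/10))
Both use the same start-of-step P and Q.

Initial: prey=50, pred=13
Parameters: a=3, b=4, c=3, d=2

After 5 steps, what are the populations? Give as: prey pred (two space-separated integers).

Answer: 0 36

Derivation:
Step 1: prey: 50+15-26=39; pred: 13+19-2=30
Step 2: prey: 39+11-46=4; pred: 30+35-6=59
Step 3: prey: 4+1-9=0; pred: 59+7-11=55
Step 4: prey: 0+0-0=0; pred: 55+0-11=44
Step 5: prey: 0+0-0=0; pred: 44+0-8=36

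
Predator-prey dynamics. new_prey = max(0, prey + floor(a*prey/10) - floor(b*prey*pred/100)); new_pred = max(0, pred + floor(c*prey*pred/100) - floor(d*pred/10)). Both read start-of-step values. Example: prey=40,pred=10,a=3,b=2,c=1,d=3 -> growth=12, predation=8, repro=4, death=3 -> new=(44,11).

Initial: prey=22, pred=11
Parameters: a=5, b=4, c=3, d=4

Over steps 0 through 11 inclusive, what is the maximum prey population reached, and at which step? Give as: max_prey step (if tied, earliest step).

Answer: 24 1

Derivation:
Step 1: prey: 22+11-9=24; pred: 11+7-4=14
Step 2: prey: 24+12-13=23; pred: 14+10-5=19
Step 3: prey: 23+11-17=17; pred: 19+13-7=25
Step 4: prey: 17+8-17=8; pred: 25+12-10=27
Step 5: prey: 8+4-8=4; pred: 27+6-10=23
Step 6: prey: 4+2-3=3; pred: 23+2-9=16
Step 7: prey: 3+1-1=3; pred: 16+1-6=11
Step 8: prey: 3+1-1=3; pred: 11+0-4=7
Step 9: prey: 3+1-0=4; pred: 7+0-2=5
Step 10: prey: 4+2-0=6; pred: 5+0-2=3
Step 11: prey: 6+3-0=9; pred: 3+0-1=2
Max prey = 24 at step 1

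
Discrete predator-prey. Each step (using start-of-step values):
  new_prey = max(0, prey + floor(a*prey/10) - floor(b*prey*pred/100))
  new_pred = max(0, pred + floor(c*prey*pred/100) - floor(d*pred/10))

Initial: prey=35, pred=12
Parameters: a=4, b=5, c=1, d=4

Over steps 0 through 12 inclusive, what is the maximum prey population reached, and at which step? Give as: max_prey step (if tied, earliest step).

Answer: 62 12

Derivation:
Step 1: prey: 35+14-21=28; pred: 12+4-4=12
Step 2: prey: 28+11-16=23; pred: 12+3-4=11
Step 3: prey: 23+9-12=20; pred: 11+2-4=9
Step 4: prey: 20+8-9=19; pred: 9+1-3=7
Step 5: prey: 19+7-6=20; pred: 7+1-2=6
Step 6: prey: 20+8-6=22; pred: 6+1-2=5
Step 7: prey: 22+8-5=25; pred: 5+1-2=4
Step 8: prey: 25+10-5=30; pred: 4+1-1=4
Step 9: prey: 30+12-6=36; pred: 4+1-1=4
Step 10: prey: 36+14-7=43; pred: 4+1-1=4
Step 11: prey: 43+17-8=52; pred: 4+1-1=4
Step 12: prey: 52+20-10=62; pred: 4+2-1=5
Max prey = 62 at step 12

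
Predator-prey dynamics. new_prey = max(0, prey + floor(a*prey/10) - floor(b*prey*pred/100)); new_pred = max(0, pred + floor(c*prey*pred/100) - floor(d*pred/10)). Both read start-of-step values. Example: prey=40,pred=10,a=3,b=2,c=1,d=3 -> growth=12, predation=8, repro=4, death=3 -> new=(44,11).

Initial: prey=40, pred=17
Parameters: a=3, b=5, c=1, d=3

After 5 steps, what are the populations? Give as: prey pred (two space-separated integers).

Step 1: prey: 40+12-34=18; pred: 17+6-5=18
Step 2: prey: 18+5-16=7; pred: 18+3-5=16
Step 3: prey: 7+2-5=4; pred: 16+1-4=13
Step 4: prey: 4+1-2=3; pred: 13+0-3=10
Step 5: prey: 3+0-1=2; pred: 10+0-3=7

Answer: 2 7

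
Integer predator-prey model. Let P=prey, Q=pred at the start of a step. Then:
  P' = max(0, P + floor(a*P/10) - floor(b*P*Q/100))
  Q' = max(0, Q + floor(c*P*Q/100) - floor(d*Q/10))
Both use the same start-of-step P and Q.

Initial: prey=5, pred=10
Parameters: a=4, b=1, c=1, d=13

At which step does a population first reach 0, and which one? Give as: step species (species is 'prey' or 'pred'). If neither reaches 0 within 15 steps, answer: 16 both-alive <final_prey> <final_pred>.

Step 1: prey: 5+2-0=7; pred: 10+0-13=0
First extinction: pred at step 1

Answer: 1 pred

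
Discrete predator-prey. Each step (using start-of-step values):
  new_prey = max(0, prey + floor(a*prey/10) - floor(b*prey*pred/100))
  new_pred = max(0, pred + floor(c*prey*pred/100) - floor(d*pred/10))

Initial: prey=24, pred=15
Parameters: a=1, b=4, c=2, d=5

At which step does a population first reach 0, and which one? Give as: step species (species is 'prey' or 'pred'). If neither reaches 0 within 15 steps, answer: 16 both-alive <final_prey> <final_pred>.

Step 1: prey: 24+2-14=12; pred: 15+7-7=15
Step 2: prey: 12+1-7=6; pred: 15+3-7=11
Step 3: prey: 6+0-2=4; pred: 11+1-5=7
Step 4: prey: 4+0-1=3; pred: 7+0-3=4
Step 5: prey: 3+0-0=3; pred: 4+0-2=2
Step 6: prey: 3+0-0=3; pred: 2+0-1=1
Step 7: prey: 3+0-0=3; pred: 1+0-0=1
Steps 8-15: state stable at prey=3, pred=1 (no change)
No extinction within 15 steps

Answer: 16 both-alive 3 1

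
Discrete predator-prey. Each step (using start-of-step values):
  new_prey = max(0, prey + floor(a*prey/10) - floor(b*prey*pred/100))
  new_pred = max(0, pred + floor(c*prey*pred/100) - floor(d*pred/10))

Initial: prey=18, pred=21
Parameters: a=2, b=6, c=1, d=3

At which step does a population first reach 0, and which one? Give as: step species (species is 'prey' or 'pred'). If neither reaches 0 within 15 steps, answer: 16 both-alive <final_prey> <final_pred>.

Step 1: prey: 18+3-22=0; pred: 21+3-6=18
First extinction: prey at step 1

Answer: 1 prey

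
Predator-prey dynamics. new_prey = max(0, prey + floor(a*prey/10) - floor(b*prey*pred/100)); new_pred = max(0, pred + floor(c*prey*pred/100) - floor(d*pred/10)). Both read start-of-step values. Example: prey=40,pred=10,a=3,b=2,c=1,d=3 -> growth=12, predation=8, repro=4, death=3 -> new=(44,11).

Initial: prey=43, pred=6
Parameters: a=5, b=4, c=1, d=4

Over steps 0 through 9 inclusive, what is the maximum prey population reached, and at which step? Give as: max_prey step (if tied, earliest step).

Answer: 96 4

Derivation:
Step 1: prey: 43+21-10=54; pred: 6+2-2=6
Step 2: prey: 54+27-12=69; pred: 6+3-2=7
Step 3: prey: 69+34-19=84; pred: 7+4-2=9
Step 4: prey: 84+42-30=96; pred: 9+7-3=13
Step 5: prey: 96+48-49=95; pred: 13+12-5=20
Step 6: prey: 95+47-76=66; pred: 20+19-8=31
Step 7: prey: 66+33-81=18; pred: 31+20-12=39
Step 8: prey: 18+9-28=0; pred: 39+7-15=31
Step 9: prey: 0+0-0=0; pred: 31+0-12=19
Max prey = 96 at step 4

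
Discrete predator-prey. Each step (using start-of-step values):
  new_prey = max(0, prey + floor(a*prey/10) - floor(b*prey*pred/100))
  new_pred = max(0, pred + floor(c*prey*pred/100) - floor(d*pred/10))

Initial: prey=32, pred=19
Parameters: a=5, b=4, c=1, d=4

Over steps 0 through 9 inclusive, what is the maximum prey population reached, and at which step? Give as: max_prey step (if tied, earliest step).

Answer: 67 9

Derivation:
Step 1: prey: 32+16-24=24; pred: 19+6-7=18
Step 2: prey: 24+12-17=19; pred: 18+4-7=15
Step 3: prey: 19+9-11=17; pred: 15+2-6=11
Step 4: prey: 17+8-7=18; pred: 11+1-4=8
Step 5: prey: 18+9-5=22; pred: 8+1-3=6
Step 6: prey: 22+11-5=28; pred: 6+1-2=5
Step 7: prey: 28+14-5=37; pred: 5+1-2=4
Step 8: prey: 37+18-5=50; pred: 4+1-1=4
Step 9: prey: 50+25-8=67; pred: 4+2-1=5
Max prey = 67 at step 9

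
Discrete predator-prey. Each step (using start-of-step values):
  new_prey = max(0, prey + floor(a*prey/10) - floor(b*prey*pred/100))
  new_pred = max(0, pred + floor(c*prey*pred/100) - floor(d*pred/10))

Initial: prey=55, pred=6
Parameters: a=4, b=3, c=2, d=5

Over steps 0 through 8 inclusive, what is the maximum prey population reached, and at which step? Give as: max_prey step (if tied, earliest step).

Step 1: prey: 55+22-9=68; pred: 6+6-3=9
Step 2: prey: 68+27-18=77; pred: 9+12-4=17
Step 3: prey: 77+30-39=68; pred: 17+26-8=35
Step 4: prey: 68+27-71=24; pred: 35+47-17=65
Step 5: prey: 24+9-46=0; pred: 65+31-32=64
Step 6: prey: 0+0-0=0; pred: 64+0-32=32
Step 7: prey: 0+0-0=0; pred: 32+0-16=16
Step 8: prey: 0+0-0=0; pred: 16+0-8=8
Max prey = 77 at step 2

Answer: 77 2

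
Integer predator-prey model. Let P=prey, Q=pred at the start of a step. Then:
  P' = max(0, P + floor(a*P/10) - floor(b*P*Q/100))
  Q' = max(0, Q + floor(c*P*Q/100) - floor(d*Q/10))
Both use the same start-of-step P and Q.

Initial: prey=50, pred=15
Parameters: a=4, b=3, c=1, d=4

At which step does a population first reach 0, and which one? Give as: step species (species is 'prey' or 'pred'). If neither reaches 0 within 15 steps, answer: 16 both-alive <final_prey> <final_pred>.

Answer: 16 both-alive 72 11

Derivation:
Step 1: prey: 50+20-22=48; pred: 15+7-6=16
Step 2: prey: 48+19-23=44; pred: 16+7-6=17
Step 3: prey: 44+17-22=39; pred: 17+7-6=18
Step 4: prey: 39+15-21=33; pred: 18+7-7=18
Step 5: prey: 33+13-17=29; pred: 18+5-7=16
Step 6: prey: 29+11-13=27; pred: 16+4-6=14
Step 7: prey: 27+10-11=26; pred: 14+3-5=12
Step 8: prey: 26+10-9=27; pred: 12+3-4=11
Step 9: prey: 27+10-8=29; pred: 11+2-4=9
Step 10: prey: 29+11-7=33; pred: 9+2-3=8
Step 11: prey: 33+13-7=39; pred: 8+2-3=7
Step 12: prey: 39+15-8=46; pred: 7+2-2=7
Step 13: prey: 46+18-9=55; pred: 7+3-2=8
Step 14: prey: 55+22-13=64; pred: 8+4-3=9
Step 15: prey: 64+25-17=72; pred: 9+5-3=11
No extinction within 15 steps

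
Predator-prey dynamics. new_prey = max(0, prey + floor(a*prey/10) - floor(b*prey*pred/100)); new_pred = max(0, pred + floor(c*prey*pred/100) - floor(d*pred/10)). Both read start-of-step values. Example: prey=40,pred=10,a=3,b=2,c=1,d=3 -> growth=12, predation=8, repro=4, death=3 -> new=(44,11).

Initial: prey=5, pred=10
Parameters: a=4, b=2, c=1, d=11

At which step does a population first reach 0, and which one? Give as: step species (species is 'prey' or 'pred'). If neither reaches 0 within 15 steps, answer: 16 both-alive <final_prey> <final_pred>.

Step 1: prey: 5+2-1=6; pred: 10+0-11=0
First extinction: pred at step 1

Answer: 1 pred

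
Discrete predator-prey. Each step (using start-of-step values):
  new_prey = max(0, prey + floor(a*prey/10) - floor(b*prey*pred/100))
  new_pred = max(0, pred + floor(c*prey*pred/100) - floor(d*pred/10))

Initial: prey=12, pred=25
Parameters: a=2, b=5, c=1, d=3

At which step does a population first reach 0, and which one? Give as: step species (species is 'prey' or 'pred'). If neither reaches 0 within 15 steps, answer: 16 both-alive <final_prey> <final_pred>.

Step 1: prey: 12+2-15=0; pred: 25+3-7=21
First extinction: prey at step 1

Answer: 1 prey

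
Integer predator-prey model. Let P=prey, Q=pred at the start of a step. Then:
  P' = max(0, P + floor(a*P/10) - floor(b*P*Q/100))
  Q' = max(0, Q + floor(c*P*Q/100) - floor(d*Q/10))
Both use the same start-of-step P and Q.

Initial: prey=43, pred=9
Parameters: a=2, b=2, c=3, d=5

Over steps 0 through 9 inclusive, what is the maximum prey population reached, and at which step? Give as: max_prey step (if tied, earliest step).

Step 1: prey: 43+8-7=44; pred: 9+11-4=16
Step 2: prey: 44+8-14=38; pred: 16+21-8=29
Step 3: prey: 38+7-22=23; pred: 29+33-14=48
Step 4: prey: 23+4-22=5; pred: 48+33-24=57
Step 5: prey: 5+1-5=1; pred: 57+8-28=37
Step 6: prey: 1+0-0=1; pred: 37+1-18=20
Step 7: prey: 1+0-0=1; pred: 20+0-10=10
Step 8: prey: 1+0-0=1; pred: 10+0-5=5
Step 9: prey: 1+0-0=1; pred: 5+0-2=3
Max prey = 44 at step 1

Answer: 44 1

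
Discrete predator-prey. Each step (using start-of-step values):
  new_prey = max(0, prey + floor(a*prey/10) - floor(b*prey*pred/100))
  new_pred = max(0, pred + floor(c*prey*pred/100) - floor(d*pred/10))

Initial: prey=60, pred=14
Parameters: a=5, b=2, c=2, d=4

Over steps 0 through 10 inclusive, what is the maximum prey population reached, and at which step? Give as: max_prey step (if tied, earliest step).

Answer: 74 1

Derivation:
Step 1: prey: 60+30-16=74; pred: 14+16-5=25
Step 2: prey: 74+37-37=74; pred: 25+37-10=52
Step 3: prey: 74+37-76=35; pred: 52+76-20=108
Step 4: prey: 35+17-75=0; pred: 108+75-43=140
Step 5: prey: 0+0-0=0; pred: 140+0-56=84
Step 6: prey: 0+0-0=0; pred: 84+0-33=51
Step 7: prey: 0+0-0=0; pred: 51+0-20=31
Step 8: prey: 0+0-0=0; pred: 31+0-12=19
Step 9: prey: 0+0-0=0; pred: 19+0-7=12
Step 10: prey: 0+0-0=0; pred: 12+0-4=8
Max prey = 74 at step 1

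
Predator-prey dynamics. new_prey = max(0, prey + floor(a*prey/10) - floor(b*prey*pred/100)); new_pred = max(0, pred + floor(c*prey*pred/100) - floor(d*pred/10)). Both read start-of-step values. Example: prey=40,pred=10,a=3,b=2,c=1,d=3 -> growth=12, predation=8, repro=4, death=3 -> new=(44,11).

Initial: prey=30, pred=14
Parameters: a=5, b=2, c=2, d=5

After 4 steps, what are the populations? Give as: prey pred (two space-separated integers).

Step 1: prey: 30+15-8=37; pred: 14+8-7=15
Step 2: prey: 37+18-11=44; pred: 15+11-7=19
Step 3: prey: 44+22-16=50; pred: 19+16-9=26
Step 4: prey: 50+25-26=49; pred: 26+26-13=39

Answer: 49 39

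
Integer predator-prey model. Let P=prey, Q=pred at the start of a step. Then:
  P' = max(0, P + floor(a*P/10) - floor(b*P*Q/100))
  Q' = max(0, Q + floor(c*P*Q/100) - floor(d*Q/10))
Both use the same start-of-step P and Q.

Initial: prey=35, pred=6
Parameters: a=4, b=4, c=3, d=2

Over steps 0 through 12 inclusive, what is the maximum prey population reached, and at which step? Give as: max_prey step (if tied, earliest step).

Step 1: prey: 35+14-8=41; pred: 6+6-1=11
Step 2: prey: 41+16-18=39; pred: 11+13-2=22
Step 3: prey: 39+15-34=20; pred: 22+25-4=43
Step 4: prey: 20+8-34=0; pred: 43+25-8=60
Step 5: prey: 0+0-0=0; pred: 60+0-12=48
Step 6: prey: 0+0-0=0; pred: 48+0-9=39
Step 7: prey: 0+0-0=0; pred: 39+0-7=32
Step 8: prey: 0+0-0=0; pred: 32+0-6=26
Step 9: prey: 0+0-0=0; pred: 26+0-5=21
Step 10: prey: 0+0-0=0; pred: 21+0-4=17
Step 11: prey: 0+0-0=0; pred: 17+0-3=14
Step 12: prey: 0+0-0=0; pred: 14+0-2=12
Max prey = 41 at step 1

Answer: 41 1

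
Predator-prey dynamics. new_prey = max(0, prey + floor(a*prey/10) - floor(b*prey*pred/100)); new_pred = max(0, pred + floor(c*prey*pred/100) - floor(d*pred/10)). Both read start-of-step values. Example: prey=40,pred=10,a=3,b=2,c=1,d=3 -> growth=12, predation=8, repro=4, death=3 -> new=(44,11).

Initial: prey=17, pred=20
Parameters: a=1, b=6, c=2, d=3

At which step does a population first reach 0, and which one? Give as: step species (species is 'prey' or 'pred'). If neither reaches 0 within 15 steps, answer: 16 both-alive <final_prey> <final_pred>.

Step 1: prey: 17+1-20=0; pred: 20+6-6=20
First extinction: prey at step 1

Answer: 1 prey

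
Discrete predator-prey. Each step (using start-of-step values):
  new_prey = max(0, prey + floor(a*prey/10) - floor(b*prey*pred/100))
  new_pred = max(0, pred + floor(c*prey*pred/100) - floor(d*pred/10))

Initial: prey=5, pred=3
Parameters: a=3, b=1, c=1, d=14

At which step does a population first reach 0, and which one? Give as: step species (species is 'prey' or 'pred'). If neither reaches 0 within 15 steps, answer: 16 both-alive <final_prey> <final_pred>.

Answer: 1 pred

Derivation:
Step 1: prey: 5+1-0=6; pred: 3+0-4=0
First extinction: pred at step 1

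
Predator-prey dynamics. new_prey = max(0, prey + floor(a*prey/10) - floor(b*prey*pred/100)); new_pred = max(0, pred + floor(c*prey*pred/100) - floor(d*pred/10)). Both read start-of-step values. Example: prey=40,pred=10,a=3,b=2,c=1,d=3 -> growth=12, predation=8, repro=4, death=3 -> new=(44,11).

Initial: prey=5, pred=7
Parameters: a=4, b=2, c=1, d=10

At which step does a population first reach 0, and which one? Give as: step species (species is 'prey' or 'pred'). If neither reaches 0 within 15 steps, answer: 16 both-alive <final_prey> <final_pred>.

Answer: 1 pred

Derivation:
Step 1: prey: 5+2-0=7; pred: 7+0-7=0
First extinction: pred at step 1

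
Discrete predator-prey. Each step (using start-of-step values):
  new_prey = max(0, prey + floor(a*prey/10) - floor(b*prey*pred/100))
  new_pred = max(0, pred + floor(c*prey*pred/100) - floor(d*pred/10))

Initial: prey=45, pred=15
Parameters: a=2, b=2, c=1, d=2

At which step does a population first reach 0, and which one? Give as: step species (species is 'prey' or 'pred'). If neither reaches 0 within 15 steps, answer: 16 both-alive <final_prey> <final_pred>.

Answer: 16 both-alive 8 5

Derivation:
Step 1: prey: 45+9-13=41; pred: 15+6-3=18
Step 2: prey: 41+8-14=35; pred: 18+7-3=22
Step 3: prey: 35+7-15=27; pred: 22+7-4=25
Step 4: prey: 27+5-13=19; pred: 25+6-5=26
Step 5: prey: 19+3-9=13; pred: 26+4-5=25
Step 6: prey: 13+2-6=9; pred: 25+3-5=23
Step 7: prey: 9+1-4=6; pred: 23+2-4=21
Step 8: prey: 6+1-2=5; pred: 21+1-4=18
Step 9: prey: 5+1-1=5; pred: 18+0-3=15
Step 10: prey: 5+1-1=5; pred: 15+0-3=12
Step 11: prey: 5+1-1=5; pred: 12+0-2=10
Step 12: prey: 5+1-1=5; pred: 10+0-2=8
Step 13: prey: 5+1-0=6; pred: 8+0-1=7
Step 14: prey: 6+1-0=7; pred: 7+0-1=6
Step 15: prey: 7+1-0=8; pred: 6+0-1=5
No extinction within 15 steps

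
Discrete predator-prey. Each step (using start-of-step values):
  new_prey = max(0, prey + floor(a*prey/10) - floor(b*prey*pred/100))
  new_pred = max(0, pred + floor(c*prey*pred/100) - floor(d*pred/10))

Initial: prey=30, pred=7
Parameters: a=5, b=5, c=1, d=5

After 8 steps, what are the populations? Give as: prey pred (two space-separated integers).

Answer: 109 18

Derivation:
Step 1: prey: 30+15-10=35; pred: 7+2-3=6
Step 2: prey: 35+17-10=42; pred: 6+2-3=5
Step 3: prey: 42+21-10=53; pred: 5+2-2=5
Step 4: prey: 53+26-13=66; pred: 5+2-2=5
Step 5: prey: 66+33-16=83; pred: 5+3-2=6
Step 6: prey: 83+41-24=100; pred: 6+4-3=7
Step 7: prey: 100+50-35=115; pred: 7+7-3=11
Step 8: prey: 115+57-63=109; pred: 11+12-5=18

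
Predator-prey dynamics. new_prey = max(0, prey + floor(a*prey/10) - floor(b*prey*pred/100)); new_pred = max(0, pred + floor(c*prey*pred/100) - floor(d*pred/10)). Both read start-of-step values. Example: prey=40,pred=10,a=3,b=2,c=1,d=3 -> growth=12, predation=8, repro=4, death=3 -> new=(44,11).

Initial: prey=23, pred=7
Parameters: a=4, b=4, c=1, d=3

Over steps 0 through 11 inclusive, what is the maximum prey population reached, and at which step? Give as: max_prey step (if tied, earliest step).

Answer: 56 7

Derivation:
Step 1: prey: 23+9-6=26; pred: 7+1-2=6
Step 2: prey: 26+10-6=30; pred: 6+1-1=6
Step 3: prey: 30+12-7=35; pred: 6+1-1=6
Step 4: prey: 35+14-8=41; pred: 6+2-1=7
Step 5: prey: 41+16-11=46; pred: 7+2-2=7
Step 6: prey: 46+18-12=52; pred: 7+3-2=8
Step 7: prey: 52+20-16=56; pred: 8+4-2=10
Step 8: prey: 56+22-22=56; pred: 10+5-3=12
Step 9: prey: 56+22-26=52; pred: 12+6-3=15
Step 10: prey: 52+20-31=41; pred: 15+7-4=18
Step 11: prey: 41+16-29=28; pred: 18+7-5=20
Max prey = 56 at step 7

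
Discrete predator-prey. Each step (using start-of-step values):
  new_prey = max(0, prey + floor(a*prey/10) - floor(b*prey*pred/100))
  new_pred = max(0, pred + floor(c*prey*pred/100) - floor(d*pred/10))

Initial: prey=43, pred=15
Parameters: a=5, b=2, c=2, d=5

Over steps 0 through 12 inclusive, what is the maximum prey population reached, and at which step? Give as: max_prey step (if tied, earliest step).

Answer: 58 2

Derivation:
Step 1: prey: 43+21-12=52; pred: 15+12-7=20
Step 2: prey: 52+26-20=58; pred: 20+20-10=30
Step 3: prey: 58+29-34=53; pred: 30+34-15=49
Step 4: prey: 53+26-51=28; pred: 49+51-24=76
Step 5: prey: 28+14-42=0; pred: 76+42-38=80
Step 6: prey: 0+0-0=0; pred: 80+0-40=40
Step 7: prey: 0+0-0=0; pred: 40+0-20=20
Step 8: prey: 0+0-0=0; pred: 20+0-10=10
Step 9: prey: 0+0-0=0; pred: 10+0-5=5
Step 10: prey: 0+0-0=0; pred: 5+0-2=3
Step 11: prey: 0+0-0=0; pred: 3+0-1=2
Step 12: prey: 0+0-0=0; pred: 2+0-1=1
Max prey = 58 at step 2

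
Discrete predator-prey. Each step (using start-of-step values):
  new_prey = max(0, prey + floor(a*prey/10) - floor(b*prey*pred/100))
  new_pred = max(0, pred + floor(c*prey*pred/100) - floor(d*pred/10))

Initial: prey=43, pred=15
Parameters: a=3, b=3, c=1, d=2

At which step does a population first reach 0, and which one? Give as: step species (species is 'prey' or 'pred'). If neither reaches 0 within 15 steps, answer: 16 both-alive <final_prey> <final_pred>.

Step 1: prey: 43+12-19=36; pred: 15+6-3=18
Step 2: prey: 36+10-19=27; pred: 18+6-3=21
Step 3: prey: 27+8-17=18; pred: 21+5-4=22
Step 4: prey: 18+5-11=12; pred: 22+3-4=21
Step 5: prey: 12+3-7=8; pred: 21+2-4=19
Step 6: prey: 8+2-4=6; pred: 19+1-3=17
Step 7: prey: 6+1-3=4; pred: 17+1-3=15
Step 8: prey: 4+1-1=4; pred: 15+0-3=12
Step 9: prey: 4+1-1=4; pred: 12+0-2=10
Step 10: prey: 4+1-1=4; pred: 10+0-2=8
Step 11: prey: 4+1-0=5; pred: 8+0-1=7
Step 12: prey: 5+1-1=5; pred: 7+0-1=6
Step 13: prey: 5+1-0=6; pred: 6+0-1=5
Step 14: prey: 6+1-0=7; pred: 5+0-1=4
Step 15: prey: 7+2-0=9; pred: 4+0-0=4
No extinction within 15 steps

Answer: 16 both-alive 9 4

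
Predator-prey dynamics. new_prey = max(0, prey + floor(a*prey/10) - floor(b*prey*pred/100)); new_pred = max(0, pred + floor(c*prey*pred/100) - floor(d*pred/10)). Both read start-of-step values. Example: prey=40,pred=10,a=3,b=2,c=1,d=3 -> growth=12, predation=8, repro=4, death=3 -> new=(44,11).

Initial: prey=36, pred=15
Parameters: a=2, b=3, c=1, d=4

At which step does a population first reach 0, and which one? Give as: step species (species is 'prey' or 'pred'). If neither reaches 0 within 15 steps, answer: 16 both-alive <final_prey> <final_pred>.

Answer: 16 both-alive 53 2

Derivation:
Step 1: prey: 36+7-16=27; pred: 15+5-6=14
Step 2: prey: 27+5-11=21; pred: 14+3-5=12
Step 3: prey: 21+4-7=18; pred: 12+2-4=10
Step 4: prey: 18+3-5=16; pred: 10+1-4=7
Step 5: prey: 16+3-3=16; pred: 7+1-2=6
Step 6: prey: 16+3-2=17; pred: 6+0-2=4
Step 7: prey: 17+3-2=18; pred: 4+0-1=3
Step 8: prey: 18+3-1=20; pred: 3+0-1=2
Step 9: prey: 20+4-1=23; pred: 2+0-0=2
Step 10: prey: 23+4-1=26; pred: 2+0-0=2
Step 11: prey: 26+5-1=30; pred: 2+0-0=2
Step 12: prey: 30+6-1=35; pred: 2+0-0=2
Step 13: prey: 35+7-2=40; pred: 2+0-0=2
Step 14: prey: 40+8-2=46; pred: 2+0-0=2
Step 15: prey: 46+9-2=53; pred: 2+0-0=2
No extinction within 15 steps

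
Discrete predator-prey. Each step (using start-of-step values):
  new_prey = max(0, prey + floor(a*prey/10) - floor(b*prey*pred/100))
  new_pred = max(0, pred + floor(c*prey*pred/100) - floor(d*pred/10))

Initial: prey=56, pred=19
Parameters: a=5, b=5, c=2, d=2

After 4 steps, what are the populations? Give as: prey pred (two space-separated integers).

Step 1: prey: 56+28-53=31; pred: 19+21-3=37
Step 2: prey: 31+15-57=0; pred: 37+22-7=52
Step 3: prey: 0+0-0=0; pred: 52+0-10=42
Step 4: prey: 0+0-0=0; pred: 42+0-8=34

Answer: 0 34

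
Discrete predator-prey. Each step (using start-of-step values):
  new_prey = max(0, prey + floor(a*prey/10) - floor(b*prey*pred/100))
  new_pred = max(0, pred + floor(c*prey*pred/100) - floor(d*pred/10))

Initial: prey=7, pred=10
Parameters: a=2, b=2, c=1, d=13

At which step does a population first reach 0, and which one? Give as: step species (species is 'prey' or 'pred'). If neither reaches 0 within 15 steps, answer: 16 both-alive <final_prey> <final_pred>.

Answer: 1 pred

Derivation:
Step 1: prey: 7+1-1=7; pred: 10+0-13=0
First extinction: pred at step 1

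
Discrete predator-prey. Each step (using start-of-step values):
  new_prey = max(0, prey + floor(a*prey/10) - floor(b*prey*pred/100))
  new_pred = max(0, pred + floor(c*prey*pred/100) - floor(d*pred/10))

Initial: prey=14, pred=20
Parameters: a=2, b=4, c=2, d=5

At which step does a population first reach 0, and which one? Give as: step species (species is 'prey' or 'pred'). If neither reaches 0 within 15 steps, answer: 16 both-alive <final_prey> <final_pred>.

Step 1: prey: 14+2-11=5; pred: 20+5-10=15
Step 2: prey: 5+1-3=3; pred: 15+1-7=9
Step 3: prey: 3+0-1=2; pred: 9+0-4=5
Step 4: prey: 2+0-0=2; pred: 5+0-2=3
Step 5: prey: 2+0-0=2; pred: 3+0-1=2
Step 6: prey: 2+0-0=2; pred: 2+0-1=1
Step 7: prey: 2+0-0=2; pred: 1+0-0=1
Steps 8-15: state stable at prey=2, pred=1 (no change)
No extinction within 15 steps

Answer: 16 both-alive 2 1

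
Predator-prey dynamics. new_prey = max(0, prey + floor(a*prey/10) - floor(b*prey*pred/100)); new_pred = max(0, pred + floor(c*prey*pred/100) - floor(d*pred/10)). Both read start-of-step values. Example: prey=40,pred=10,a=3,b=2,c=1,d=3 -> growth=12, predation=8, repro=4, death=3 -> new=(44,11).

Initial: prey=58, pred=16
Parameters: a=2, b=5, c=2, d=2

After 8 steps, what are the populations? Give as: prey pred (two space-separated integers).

Step 1: prey: 58+11-46=23; pred: 16+18-3=31
Step 2: prey: 23+4-35=0; pred: 31+14-6=39
Step 3: prey: 0+0-0=0; pred: 39+0-7=32
Step 4: prey: 0+0-0=0; pred: 32+0-6=26
Step 5: prey: 0+0-0=0; pred: 26+0-5=21
Step 6: prey: 0+0-0=0; pred: 21+0-4=17
Step 7: prey: 0+0-0=0; pred: 17+0-3=14
Step 8: prey: 0+0-0=0; pred: 14+0-2=12

Answer: 0 12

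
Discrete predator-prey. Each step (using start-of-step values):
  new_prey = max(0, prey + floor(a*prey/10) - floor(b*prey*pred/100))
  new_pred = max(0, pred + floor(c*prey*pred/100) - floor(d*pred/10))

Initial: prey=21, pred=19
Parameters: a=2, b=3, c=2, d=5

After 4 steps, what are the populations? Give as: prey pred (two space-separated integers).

Step 1: prey: 21+4-11=14; pred: 19+7-9=17
Step 2: prey: 14+2-7=9; pred: 17+4-8=13
Step 3: prey: 9+1-3=7; pred: 13+2-6=9
Step 4: prey: 7+1-1=7; pred: 9+1-4=6

Answer: 7 6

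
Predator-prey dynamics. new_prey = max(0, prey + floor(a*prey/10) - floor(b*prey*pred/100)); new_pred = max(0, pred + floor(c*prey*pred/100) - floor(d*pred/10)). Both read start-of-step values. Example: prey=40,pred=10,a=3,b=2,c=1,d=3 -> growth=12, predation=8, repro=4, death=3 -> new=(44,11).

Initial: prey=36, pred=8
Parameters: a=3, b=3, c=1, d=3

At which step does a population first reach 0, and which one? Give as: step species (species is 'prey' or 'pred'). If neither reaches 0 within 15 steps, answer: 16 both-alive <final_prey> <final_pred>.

Answer: 16 both-alive 15 8

Derivation:
Step 1: prey: 36+10-8=38; pred: 8+2-2=8
Step 2: prey: 38+11-9=40; pred: 8+3-2=9
Step 3: prey: 40+12-10=42; pred: 9+3-2=10
Step 4: prey: 42+12-12=42; pred: 10+4-3=11
Step 5: prey: 42+12-13=41; pred: 11+4-3=12
Step 6: prey: 41+12-14=39; pred: 12+4-3=13
Step 7: prey: 39+11-15=35; pred: 13+5-3=15
Step 8: prey: 35+10-15=30; pred: 15+5-4=16
Step 9: prey: 30+9-14=25; pred: 16+4-4=16
Step 10: prey: 25+7-12=20; pred: 16+4-4=16
Step 11: prey: 20+6-9=17; pred: 16+3-4=15
Step 12: prey: 17+5-7=15; pred: 15+2-4=13
Step 13: prey: 15+4-5=14; pred: 13+1-3=11
Step 14: prey: 14+4-4=14; pred: 11+1-3=9
Step 15: prey: 14+4-3=15; pred: 9+1-2=8
No extinction within 15 steps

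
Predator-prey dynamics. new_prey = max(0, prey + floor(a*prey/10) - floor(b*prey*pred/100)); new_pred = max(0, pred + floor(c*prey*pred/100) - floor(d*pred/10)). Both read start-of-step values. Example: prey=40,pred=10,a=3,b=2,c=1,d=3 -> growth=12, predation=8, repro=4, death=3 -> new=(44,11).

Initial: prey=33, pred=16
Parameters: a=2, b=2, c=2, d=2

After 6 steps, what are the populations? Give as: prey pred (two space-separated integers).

Step 1: prey: 33+6-10=29; pred: 16+10-3=23
Step 2: prey: 29+5-13=21; pred: 23+13-4=32
Step 3: prey: 21+4-13=12; pred: 32+13-6=39
Step 4: prey: 12+2-9=5; pred: 39+9-7=41
Step 5: prey: 5+1-4=2; pred: 41+4-8=37
Step 6: prey: 2+0-1=1; pred: 37+1-7=31

Answer: 1 31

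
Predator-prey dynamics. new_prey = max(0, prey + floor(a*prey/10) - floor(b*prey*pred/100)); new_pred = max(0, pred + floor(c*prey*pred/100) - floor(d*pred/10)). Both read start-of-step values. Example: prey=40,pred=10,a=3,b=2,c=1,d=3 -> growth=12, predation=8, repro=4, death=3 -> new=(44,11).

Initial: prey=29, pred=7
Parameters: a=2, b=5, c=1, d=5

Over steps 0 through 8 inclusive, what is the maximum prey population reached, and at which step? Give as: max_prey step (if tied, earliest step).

Answer: 41 8

Derivation:
Step 1: prey: 29+5-10=24; pred: 7+2-3=6
Step 2: prey: 24+4-7=21; pred: 6+1-3=4
Step 3: prey: 21+4-4=21; pred: 4+0-2=2
Step 4: prey: 21+4-2=23; pred: 2+0-1=1
Step 5: prey: 23+4-1=26; pred: 1+0-0=1
Step 6: prey: 26+5-1=30; pred: 1+0-0=1
Step 7: prey: 30+6-1=35; pred: 1+0-0=1
Step 8: prey: 35+7-1=41; pred: 1+0-0=1
Max prey = 41 at step 8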